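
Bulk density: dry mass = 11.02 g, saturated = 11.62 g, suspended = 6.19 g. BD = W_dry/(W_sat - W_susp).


BD = 11.02 / (11.62 - 6.19) = 11.02 / 5.43 = 2.029 g/cm^3

2.029


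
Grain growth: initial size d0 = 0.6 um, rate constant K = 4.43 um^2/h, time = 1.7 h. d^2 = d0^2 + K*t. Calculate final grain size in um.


d^2 = 0.6^2 + 4.43*1.7 = 7.891
d = sqrt(7.891) = 2.81 um

2.81


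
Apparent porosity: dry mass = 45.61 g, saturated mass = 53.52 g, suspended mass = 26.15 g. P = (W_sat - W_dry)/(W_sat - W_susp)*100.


P = (53.52 - 45.61) / (53.52 - 26.15) * 100 = 7.91 / 27.37 * 100 = 28.9%

28.9


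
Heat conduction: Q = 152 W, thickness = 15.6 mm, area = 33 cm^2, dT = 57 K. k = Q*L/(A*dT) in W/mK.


k = 152*15.6/1000/(33/10000*57) = 12.61 W/mK

12.61


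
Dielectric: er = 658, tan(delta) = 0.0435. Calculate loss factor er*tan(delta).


Loss = 658 * 0.0435 = 28.623

28.623


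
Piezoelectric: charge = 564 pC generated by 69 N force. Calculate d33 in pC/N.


d33 = 564 / 69 = 8.2 pC/N

8.2


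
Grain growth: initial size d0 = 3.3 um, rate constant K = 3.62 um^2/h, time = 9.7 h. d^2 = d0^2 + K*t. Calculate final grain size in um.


d^2 = 3.3^2 + 3.62*9.7 = 46.004
d = sqrt(46.004) = 6.78 um

6.78


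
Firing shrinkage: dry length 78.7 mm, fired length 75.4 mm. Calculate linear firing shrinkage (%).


FS = (78.7 - 75.4) / 78.7 * 100 = 4.19%

4.19


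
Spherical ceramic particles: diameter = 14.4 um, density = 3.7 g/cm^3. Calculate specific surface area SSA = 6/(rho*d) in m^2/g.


SSA = 6 / (3.7 * 14.4) = 0.113 m^2/g

0.113


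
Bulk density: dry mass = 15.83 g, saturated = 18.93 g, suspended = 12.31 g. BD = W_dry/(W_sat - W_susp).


BD = 15.83 / (18.93 - 12.31) = 15.83 / 6.62 = 2.391 g/cm^3

2.391


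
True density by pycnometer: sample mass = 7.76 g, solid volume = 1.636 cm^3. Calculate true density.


TD = 7.76 / 1.636 = 4.743 g/cm^3

4.743


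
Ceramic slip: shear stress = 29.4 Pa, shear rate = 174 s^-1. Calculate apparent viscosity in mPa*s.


eta = tau/gamma * 1000 = 29.4/174 * 1000 = 169.0 mPa*s

169.0


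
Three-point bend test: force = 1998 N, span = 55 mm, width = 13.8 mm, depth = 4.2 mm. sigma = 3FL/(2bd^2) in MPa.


sigma = 3*1998*55/(2*13.8*4.2^2) = 677.1 MPa

677.1


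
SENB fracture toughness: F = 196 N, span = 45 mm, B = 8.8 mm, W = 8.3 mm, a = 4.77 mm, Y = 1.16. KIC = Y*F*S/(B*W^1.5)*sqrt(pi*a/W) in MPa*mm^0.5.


KIC = 1.16*196*45/(8.8*8.3^1.5)*sqrt(pi*4.77/8.3) = 65.33

65.33


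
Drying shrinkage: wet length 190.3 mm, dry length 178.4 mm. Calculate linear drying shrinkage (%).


DS = (190.3 - 178.4) / 190.3 * 100 = 6.25%

6.25


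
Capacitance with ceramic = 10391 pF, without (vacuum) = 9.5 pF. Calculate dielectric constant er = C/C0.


er = 10391 / 9.5 = 1093.79

1093.79


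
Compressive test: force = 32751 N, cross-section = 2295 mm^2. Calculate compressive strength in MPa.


CS = 32751 / 2295 = 14.3 MPa

14.3


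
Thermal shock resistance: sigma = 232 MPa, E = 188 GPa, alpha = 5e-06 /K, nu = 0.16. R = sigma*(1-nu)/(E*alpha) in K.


R = 232*(1-0.16)/(188*1000*5e-06) = 207 K

207


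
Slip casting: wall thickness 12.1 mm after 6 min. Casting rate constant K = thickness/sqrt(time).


K = 12.1 / sqrt(6) = 12.1 / 2.4495 = 4.94 mm/min^0.5

4.94


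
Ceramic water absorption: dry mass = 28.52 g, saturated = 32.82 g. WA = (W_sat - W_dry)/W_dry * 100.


WA = (32.82 - 28.52) / 28.52 * 100 = 15.08%

15.08


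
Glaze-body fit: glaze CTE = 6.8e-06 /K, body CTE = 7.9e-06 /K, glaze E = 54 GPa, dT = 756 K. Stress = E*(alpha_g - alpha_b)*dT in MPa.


Stress = 54*1000*(6.8e-06 - 7.9e-06)*756 = -44.9 MPa

-44.9


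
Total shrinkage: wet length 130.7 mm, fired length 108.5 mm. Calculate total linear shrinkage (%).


TS = (130.7 - 108.5) / 130.7 * 100 = 16.99%

16.99


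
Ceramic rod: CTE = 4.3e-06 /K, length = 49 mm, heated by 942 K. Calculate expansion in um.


dL = 4.3e-06 * 49 * 942 * 1000 = 198.479 um

198.479


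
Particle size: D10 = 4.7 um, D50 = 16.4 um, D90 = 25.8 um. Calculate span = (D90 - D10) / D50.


Span = (25.8 - 4.7) / 16.4 = 21.1 / 16.4 = 1.287

1.287


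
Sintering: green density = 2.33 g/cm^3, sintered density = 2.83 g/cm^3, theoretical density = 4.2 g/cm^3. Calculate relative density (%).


Relative = 2.83 / 4.2 * 100 = 67.4%

67.4


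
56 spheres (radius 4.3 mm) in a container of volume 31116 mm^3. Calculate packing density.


V_sphere = 4/3*pi*4.3^3 = 333.0381 mm^3
Total V = 56*333.0381 = 18650.1336 mm^3
PD = 18650.1336 / 31116 = 0.599

0.599


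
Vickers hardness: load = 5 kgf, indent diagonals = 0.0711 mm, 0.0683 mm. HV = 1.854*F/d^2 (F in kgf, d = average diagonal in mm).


d_avg = (0.0711+0.0683)/2 = 0.0697 mm
HV = 1.854*5/0.0697^2 = 1908

1908


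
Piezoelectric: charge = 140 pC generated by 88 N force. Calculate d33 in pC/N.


d33 = 140 / 88 = 1.6 pC/N

1.6


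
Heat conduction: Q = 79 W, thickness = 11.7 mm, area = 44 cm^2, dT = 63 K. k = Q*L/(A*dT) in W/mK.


k = 79*11.7/1000/(44/10000*63) = 3.33 W/mK

3.33


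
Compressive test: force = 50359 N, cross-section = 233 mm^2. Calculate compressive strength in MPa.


CS = 50359 / 233 = 216.1 MPa

216.1


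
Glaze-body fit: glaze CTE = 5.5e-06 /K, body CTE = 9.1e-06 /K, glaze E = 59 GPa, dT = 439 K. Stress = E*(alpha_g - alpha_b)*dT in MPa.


Stress = 59*1000*(5.5e-06 - 9.1e-06)*439 = -93.2 MPa

-93.2


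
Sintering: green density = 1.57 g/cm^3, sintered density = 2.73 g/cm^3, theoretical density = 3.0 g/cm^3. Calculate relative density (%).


Relative = 2.73 / 3.0 * 100 = 91.0%

91.0


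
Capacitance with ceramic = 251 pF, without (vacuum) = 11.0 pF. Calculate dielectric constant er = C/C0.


er = 251 / 11.0 = 22.82

22.82


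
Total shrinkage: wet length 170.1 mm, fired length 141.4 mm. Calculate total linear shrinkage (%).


TS = (170.1 - 141.4) / 170.1 * 100 = 16.87%

16.87


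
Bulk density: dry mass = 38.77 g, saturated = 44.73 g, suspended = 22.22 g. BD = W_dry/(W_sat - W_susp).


BD = 38.77 / (44.73 - 22.22) = 38.77 / 22.51 = 1.722 g/cm^3

1.722


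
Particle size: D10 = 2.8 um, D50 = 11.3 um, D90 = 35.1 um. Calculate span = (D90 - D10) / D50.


Span = (35.1 - 2.8) / 11.3 = 32.3 / 11.3 = 2.858

2.858


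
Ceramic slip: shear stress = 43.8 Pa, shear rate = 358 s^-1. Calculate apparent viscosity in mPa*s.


eta = tau/gamma * 1000 = 43.8/358 * 1000 = 122.3 mPa*s

122.3


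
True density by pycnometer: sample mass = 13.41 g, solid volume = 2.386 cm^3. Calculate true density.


TD = 13.41 / 2.386 = 5.62 g/cm^3

5.62


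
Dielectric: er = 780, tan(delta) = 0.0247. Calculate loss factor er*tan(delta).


Loss = 780 * 0.0247 = 19.266

19.266


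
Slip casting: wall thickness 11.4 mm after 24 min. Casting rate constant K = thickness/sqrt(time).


K = 11.4 / sqrt(24) = 11.4 / 4.899 = 2.327 mm/min^0.5

2.327


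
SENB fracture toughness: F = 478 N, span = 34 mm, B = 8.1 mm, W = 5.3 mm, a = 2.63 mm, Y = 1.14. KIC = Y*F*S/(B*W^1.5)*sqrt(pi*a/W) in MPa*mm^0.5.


KIC = 1.14*478*34/(8.1*5.3^1.5)*sqrt(pi*2.63/5.3) = 234.06

234.06


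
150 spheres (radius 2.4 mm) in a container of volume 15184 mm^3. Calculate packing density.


V_sphere = 4/3*pi*2.4^3 = 57.9058 mm^3
Total V = 150*57.9058 = 8685.87 mm^3
PD = 8685.87 / 15184 = 0.572

0.572


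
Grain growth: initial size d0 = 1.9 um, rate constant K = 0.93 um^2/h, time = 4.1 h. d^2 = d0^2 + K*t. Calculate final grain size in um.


d^2 = 1.9^2 + 0.93*4.1 = 7.423
d = sqrt(7.423) = 2.72 um

2.72


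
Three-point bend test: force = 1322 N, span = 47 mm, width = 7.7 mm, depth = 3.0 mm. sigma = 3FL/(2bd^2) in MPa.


sigma = 3*1322*47/(2*7.7*3.0^2) = 1344.9 MPa

1344.9


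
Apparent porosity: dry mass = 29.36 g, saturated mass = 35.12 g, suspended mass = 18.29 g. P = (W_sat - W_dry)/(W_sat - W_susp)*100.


P = (35.12 - 29.36) / (35.12 - 18.29) * 100 = 5.76 / 16.83 * 100 = 34.2%

34.2


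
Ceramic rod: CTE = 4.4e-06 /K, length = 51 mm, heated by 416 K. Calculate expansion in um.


dL = 4.4e-06 * 51 * 416 * 1000 = 93.35 um

93.35


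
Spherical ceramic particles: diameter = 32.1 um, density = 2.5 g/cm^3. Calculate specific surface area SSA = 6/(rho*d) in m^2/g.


SSA = 6 / (2.5 * 32.1) = 0.075 m^2/g

0.075


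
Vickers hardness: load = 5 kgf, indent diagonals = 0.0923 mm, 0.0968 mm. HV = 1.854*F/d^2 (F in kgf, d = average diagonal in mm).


d_avg = (0.0923+0.0968)/2 = 0.09455 mm
HV = 1.854*5/0.09455^2 = 1037

1037


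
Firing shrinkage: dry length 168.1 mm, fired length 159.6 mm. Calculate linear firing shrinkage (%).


FS = (168.1 - 159.6) / 168.1 * 100 = 5.06%

5.06


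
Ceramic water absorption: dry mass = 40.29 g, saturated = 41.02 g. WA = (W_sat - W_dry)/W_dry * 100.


WA = (41.02 - 40.29) / 40.29 * 100 = 1.81%

1.81


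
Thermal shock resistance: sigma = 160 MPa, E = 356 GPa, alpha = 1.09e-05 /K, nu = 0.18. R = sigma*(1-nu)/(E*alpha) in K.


R = 160*(1-0.18)/(356*1000*1.09e-05) = 34 K

34


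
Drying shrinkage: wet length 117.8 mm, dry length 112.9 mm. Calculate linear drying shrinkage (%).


DS = (117.8 - 112.9) / 117.8 * 100 = 4.16%

4.16


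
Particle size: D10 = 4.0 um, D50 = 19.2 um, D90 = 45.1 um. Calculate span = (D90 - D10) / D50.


Span = (45.1 - 4.0) / 19.2 = 41.1 / 19.2 = 2.141

2.141


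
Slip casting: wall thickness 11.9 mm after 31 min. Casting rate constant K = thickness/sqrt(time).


K = 11.9 / sqrt(31) = 11.9 / 5.5678 = 2.137 mm/min^0.5

2.137


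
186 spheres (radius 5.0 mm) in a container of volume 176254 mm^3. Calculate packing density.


V_sphere = 4/3*pi*5.0^3 = 523.5988 mm^3
Total V = 186*523.5988 = 97389.3768 mm^3
PD = 97389.3768 / 176254 = 0.553

0.553


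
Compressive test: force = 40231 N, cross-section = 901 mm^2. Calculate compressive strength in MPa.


CS = 40231 / 901 = 44.7 MPa

44.7


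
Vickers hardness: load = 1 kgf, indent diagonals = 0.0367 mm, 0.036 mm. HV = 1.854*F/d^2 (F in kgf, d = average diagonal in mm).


d_avg = (0.0367+0.036)/2 = 0.03635 mm
HV = 1.854*1/0.03635^2 = 1403

1403


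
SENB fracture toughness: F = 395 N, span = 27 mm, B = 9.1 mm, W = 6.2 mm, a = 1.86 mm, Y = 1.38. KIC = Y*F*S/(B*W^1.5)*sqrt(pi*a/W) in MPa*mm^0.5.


KIC = 1.38*395*27/(9.1*6.2^1.5)*sqrt(pi*1.86/6.2) = 101.71

101.71


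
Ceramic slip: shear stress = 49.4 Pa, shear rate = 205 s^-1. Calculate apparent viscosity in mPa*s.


eta = tau/gamma * 1000 = 49.4/205 * 1000 = 241.0 mPa*s

241.0


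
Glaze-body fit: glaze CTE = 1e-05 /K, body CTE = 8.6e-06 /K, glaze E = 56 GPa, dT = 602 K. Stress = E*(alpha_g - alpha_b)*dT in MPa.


Stress = 56*1000*(1e-05 - 8.6e-06)*602 = 47.2 MPa

47.2


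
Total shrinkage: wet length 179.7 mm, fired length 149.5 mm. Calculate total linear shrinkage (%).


TS = (179.7 - 149.5) / 179.7 * 100 = 16.81%

16.81


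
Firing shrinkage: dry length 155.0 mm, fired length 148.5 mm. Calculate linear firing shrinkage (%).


FS = (155.0 - 148.5) / 155.0 * 100 = 4.19%

4.19


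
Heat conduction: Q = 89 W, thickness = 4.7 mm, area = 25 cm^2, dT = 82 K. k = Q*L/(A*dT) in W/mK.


k = 89*4.7/1000/(25/10000*82) = 2.04 W/mK

2.04


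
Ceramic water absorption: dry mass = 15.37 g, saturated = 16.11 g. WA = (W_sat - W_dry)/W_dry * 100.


WA = (16.11 - 15.37) / 15.37 * 100 = 4.81%

4.81


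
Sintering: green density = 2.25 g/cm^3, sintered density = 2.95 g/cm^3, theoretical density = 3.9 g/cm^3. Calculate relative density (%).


Relative = 2.95 / 3.9 * 100 = 75.6%

75.6


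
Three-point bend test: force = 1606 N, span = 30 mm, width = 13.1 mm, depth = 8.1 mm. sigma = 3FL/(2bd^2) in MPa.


sigma = 3*1606*30/(2*13.1*8.1^2) = 84.1 MPa

84.1


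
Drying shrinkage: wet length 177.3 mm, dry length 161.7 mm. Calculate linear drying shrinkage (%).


DS = (177.3 - 161.7) / 177.3 * 100 = 8.8%

8.8


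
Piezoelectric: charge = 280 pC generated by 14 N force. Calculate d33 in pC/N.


d33 = 280 / 14 = 20.0 pC/N

20.0


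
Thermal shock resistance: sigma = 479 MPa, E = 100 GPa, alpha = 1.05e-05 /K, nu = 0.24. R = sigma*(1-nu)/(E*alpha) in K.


R = 479*(1-0.24)/(100*1000*1.05e-05) = 347 K

347


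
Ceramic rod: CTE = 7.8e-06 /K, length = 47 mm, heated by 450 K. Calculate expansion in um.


dL = 7.8e-06 * 47 * 450 * 1000 = 164.97 um

164.97


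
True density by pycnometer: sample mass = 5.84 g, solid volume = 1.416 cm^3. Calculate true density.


TD = 5.84 / 1.416 = 4.124 g/cm^3

4.124


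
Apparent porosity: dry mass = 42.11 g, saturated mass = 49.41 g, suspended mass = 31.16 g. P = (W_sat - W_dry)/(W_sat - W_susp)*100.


P = (49.41 - 42.11) / (49.41 - 31.16) * 100 = 7.3 / 18.25 * 100 = 40.0%

40.0


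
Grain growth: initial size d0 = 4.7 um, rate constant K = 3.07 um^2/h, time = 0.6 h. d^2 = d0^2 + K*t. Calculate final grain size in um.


d^2 = 4.7^2 + 3.07*0.6 = 23.932
d = sqrt(23.932) = 4.89 um

4.89


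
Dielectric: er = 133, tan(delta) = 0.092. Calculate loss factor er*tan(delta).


Loss = 133 * 0.092 = 12.236

12.236


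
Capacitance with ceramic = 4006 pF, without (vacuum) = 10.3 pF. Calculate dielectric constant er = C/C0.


er = 4006 / 10.3 = 388.93

388.93


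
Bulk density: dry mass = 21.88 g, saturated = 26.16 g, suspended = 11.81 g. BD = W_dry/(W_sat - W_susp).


BD = 21.88 / (26.16 - 11.81) = 21.88 / 14.35 = 1.525 g/cm^3

1.525


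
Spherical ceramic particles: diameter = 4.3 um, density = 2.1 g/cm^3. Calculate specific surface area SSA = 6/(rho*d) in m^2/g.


SSA = 6 / (2.1 * 4.3) = 0.664 m^2/g

0.664


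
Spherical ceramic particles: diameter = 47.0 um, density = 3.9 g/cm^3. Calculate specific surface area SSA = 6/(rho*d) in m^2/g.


SSA = 6 / (3.9 * 47.0) = 0.033 m^2/g

0.033


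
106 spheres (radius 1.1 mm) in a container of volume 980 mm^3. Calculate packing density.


V_sphere = 4/3*pi*1.1^3 = 5.5753 mm^3
Total V = 106*5.5753 = 590.9818 mm^3
PD = 590.9818 / 980 = 0.603

0.603


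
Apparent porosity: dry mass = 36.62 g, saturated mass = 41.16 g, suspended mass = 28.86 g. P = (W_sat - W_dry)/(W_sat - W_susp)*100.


P = (41.16 - 36.62) / (41.16 - 28.86) * 100 = 4.54 / 12.3 * 100 = 36.9%

36.9


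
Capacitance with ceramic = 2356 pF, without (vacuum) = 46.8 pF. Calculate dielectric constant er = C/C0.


er = 2356 / 46.8 = 50.34

50.34


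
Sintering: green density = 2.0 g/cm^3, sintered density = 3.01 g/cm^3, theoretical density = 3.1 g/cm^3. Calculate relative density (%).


Relative = 3.01 / 3.1 * 100 = 97.1%

97.1


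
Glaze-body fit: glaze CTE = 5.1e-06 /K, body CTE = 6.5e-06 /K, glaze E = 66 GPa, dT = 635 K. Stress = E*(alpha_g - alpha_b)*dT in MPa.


Stress = 66*1000*(5.1e-06 - 6.5e-06)*635 = -58.7 MPa

-58.7


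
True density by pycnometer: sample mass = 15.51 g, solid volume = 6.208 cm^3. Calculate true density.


TD = 15.51 / 6.208 = 2.498 g/cm^3

2.498


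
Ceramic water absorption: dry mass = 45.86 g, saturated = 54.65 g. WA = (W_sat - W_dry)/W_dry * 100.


WA = (54.65 - 45.86) / 45.86 * 100 = 19.17%

19.17


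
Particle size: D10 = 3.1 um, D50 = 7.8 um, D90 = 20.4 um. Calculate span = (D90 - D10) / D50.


Span = (20.4 - 3.1) / 7.8 = 17.3 / 7.8 = 2.218

2.218


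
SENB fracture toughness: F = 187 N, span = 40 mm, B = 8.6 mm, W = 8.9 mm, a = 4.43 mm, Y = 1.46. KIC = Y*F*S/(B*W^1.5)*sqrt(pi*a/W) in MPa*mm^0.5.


KIC = 1.46*187*40/(8.6*8.9^1.5)*sqrt(pi*4.43/8.9) = 59.81

59.81


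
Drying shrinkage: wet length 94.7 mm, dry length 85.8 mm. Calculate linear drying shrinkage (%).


DS = (94.7 - 85.8) / 94.7 * 100 = 9.4%

9.4


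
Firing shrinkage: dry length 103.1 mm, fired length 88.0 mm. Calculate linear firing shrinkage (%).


FS = (103.1 - 88.0) / 103.1 * 100 = 14.65%

14.65


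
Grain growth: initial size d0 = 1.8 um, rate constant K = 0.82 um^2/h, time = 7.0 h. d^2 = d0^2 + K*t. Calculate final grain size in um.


d^2 = 1.8^2 + 0.82*7.0 = 8.98
d = sqrt(8.98) = 3.0 um

3.0


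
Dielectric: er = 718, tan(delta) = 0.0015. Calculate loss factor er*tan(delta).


Loss = 718 * 0.0015 = 1.077

1.077


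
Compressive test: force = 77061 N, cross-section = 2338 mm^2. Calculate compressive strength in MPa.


CS = 77061 / 2338 = 33.0 MPa

33.0


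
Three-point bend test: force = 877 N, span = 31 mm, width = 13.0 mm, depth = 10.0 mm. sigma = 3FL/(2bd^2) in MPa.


sigma = 3*877*31/(2*13.0*10.0^2) = 31.4 MPa

31.4


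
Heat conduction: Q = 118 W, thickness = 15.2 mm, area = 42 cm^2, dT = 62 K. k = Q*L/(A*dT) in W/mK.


k = 118*15.2/1000/(42/10000*62) = 6.89 W/mK

6.89


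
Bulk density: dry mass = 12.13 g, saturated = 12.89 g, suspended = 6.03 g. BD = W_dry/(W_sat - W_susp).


BD = 12.13 / (12.89 - 6.03) = 12.13 / 6.86 = 1.768 g/cm^3

1.768


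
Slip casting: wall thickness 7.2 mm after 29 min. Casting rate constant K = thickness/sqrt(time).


K = 7.2 / sqrt(29) = 7.2 / 5.3852 = 1.337 mm/min^0.5

1.337


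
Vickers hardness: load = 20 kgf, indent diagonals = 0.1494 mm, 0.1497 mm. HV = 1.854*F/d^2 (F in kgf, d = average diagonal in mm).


d_avg = (0.1494+0.1497)/2 = 0.14955 mm
HV = 1.854*20/0.14955^2 = 1658

1658


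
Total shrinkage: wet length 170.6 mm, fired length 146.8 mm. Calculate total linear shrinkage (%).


TS = (170.6 - 146.8) / 170.6 * 100 = 13.95%

13.95


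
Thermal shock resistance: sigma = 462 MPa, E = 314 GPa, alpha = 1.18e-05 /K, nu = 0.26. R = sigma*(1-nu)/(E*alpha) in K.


R = 462*(1-0.26)/(314*1000*1.18e-05) = 92 K

92


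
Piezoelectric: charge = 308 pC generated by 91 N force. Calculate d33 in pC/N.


d33 = 308 / 91 = 3.4 pC/N

3.4


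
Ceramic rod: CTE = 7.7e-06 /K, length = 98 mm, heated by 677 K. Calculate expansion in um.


dL = 7.7e-06 * 98 * 677 * 1000 = 510.864 um

510.864


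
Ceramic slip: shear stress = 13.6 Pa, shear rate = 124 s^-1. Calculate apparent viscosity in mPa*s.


eta = tau/gamma * 1000 = 13.6/124 * 1000 = 109.7 mPa*s

109.7


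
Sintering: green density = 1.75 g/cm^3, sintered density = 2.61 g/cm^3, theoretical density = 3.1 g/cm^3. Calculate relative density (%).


Relative = 2.61 / 3.1 * 100 = 84.2%

84.2


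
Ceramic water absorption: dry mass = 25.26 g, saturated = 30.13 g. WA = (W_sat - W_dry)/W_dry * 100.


WA = (30.13 - 25.26) / 25.26 * 100 = 19.28%

19.28


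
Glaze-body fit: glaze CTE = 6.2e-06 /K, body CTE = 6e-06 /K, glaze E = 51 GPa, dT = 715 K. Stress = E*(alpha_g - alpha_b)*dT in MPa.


Stress = 51*1000*(6.2e-06 - 6e-06)*715 = 7.3 MPa

7.3


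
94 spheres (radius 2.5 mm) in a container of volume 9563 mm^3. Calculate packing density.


V_sphere = 4/3*pi*2.5^3 = 65.4498 mm^3
Total V = 94*65.4498 = 6152.2812 mm^3
PD = 6152.2812 / 9563 = 0.643

0.643


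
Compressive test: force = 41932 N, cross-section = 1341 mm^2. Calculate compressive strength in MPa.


CS = 41932 / 1341 = 31.3 MPa

31.3


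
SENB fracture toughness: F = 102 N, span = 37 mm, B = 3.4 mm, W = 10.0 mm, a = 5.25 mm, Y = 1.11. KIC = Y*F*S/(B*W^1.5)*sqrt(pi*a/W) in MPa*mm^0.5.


KIC = 1.11*102*37/(3.4*10.0^1.5)*sqrt(pi*5.25/10.0) = 50.04

50.04


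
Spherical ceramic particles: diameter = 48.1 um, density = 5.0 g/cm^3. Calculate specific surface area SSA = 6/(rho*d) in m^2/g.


SSA = 6 / (5.0 * 48.1) = 0.025 m^2/g

0.025


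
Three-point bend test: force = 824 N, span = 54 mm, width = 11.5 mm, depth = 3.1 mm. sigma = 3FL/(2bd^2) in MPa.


sigma = 3*824*54/(2*11.5*3.1^2) = 603.9 MPa

603.9


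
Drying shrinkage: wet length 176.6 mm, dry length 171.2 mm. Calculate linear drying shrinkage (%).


DS = (176.6 - 171.2) / 176.6 * 100 = 3.06%

3.06


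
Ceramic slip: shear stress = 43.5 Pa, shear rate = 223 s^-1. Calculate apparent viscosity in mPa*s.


eta = tau/gamma * 1000 = 43.5/223 * 1000 = 195.1 mPa*s

195.1


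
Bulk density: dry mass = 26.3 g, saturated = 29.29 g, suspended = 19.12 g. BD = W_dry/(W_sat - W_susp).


BD = 26.3 / (29.29 - 19.12) = 26.3 / 10.17 = 2.586 g/cm^3

2.586


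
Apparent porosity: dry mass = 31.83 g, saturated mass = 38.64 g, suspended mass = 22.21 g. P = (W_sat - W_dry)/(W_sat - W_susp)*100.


P = (38.64 - 31.83) / (38.64 - 22.21) * 100 = 6.81 / 16.43 * 100 = 41.4%

41.4


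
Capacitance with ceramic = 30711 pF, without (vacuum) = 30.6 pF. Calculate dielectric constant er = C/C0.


er = 30711 / 30.6 = 1003.63

1003.63


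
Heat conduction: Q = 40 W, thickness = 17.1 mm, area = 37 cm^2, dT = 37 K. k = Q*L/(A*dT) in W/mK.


k = 40*17.1/1000/(37/10000*37) = 5.0 W/mK

5.0


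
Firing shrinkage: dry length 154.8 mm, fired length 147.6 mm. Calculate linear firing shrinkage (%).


FS = (154.8 - 147.6) / 154.8 * 100 = 4.65%

4.65


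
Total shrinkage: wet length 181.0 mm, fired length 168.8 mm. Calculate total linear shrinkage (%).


TS = (181.0 - 168.8) / 181.0 * 100 = 6.74%

6.74


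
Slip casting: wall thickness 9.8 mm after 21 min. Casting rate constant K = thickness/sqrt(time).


K = 9.8 / sqrt(21) = 9.8 / 4.5826 = 2.139 mm/min^0.5

2.139


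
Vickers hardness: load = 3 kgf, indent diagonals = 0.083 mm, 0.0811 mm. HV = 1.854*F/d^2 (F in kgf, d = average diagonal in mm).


d_avg = (0.083+0.0811)/2 = 0.08205 mm
HV = 1.854*3/0.08205^2 = 826

826


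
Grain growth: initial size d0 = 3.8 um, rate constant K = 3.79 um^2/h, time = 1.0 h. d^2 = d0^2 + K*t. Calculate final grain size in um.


d^2 = 3.8^2 + 3.79*1.0 = 18.23
d = sqrt(18.23) = 4.27 um

4.27


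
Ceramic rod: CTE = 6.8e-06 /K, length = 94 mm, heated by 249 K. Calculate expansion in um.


dL = 6.8e-06 * 94 * 249 * 1000 = 159.161 um

159.161


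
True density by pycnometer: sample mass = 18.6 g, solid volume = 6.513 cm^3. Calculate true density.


TD = 18.6 / 6.513 = 2.856 g/cm^3

2.856


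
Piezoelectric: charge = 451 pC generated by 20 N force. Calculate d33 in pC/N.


d33 = 451 / 20 = 22.6 pC/N

22.6


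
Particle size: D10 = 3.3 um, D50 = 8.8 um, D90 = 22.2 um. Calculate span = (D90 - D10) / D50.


Span = (22.2 - 3.3) / 8.8 = 18.9 / 8.8 = 2.148

2.148


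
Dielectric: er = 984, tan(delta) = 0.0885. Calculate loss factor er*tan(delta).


Loss = 984 * 0.0885 = 87.084

87.084


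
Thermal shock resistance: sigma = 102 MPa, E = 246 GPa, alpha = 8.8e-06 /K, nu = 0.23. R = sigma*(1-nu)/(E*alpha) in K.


R = 102*(1-0.23)/(246*1000*8.8e-06) = 36 K

36


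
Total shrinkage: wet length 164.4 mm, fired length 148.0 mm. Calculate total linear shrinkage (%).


TS = (164.4 - 148.0) / 164.4 * 100 = 9.98%

9.98


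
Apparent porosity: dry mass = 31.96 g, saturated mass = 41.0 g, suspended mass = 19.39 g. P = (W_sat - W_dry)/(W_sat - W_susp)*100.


P = (41.0 - 31.96) / (41.0 - 19.39) * 100 = 9.04 / 21.61 * 100 = 41.8%

41.8


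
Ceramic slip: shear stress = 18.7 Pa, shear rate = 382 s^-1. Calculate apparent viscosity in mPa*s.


eta = tau/gamma * 1000 = 18.7/382 * 1000 = 49.0 mPa*s

49.0


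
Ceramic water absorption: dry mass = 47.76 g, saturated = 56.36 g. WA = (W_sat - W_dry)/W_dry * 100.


WA = (56.36 - 47.76) / 47.76 * 100 = 18.01%

18.01


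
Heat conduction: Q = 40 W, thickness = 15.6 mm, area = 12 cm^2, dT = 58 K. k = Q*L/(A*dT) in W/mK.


k = 40*15.6/1000/(12/10000*58) = 8.97 W/mK

8.97


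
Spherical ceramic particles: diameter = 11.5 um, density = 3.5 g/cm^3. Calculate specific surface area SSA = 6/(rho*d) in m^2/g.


SSA = 6 / (3.5 * 11.5) = 0.149 m^2/g

0.149


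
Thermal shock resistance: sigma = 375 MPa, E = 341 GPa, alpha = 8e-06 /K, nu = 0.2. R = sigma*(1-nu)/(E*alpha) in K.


R = 375*(1-0.2)/(341*1000*8e-06) = 110 K

110


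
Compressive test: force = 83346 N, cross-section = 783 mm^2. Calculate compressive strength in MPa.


CS = 83346 / 783 = 106.4 MPa

106.4


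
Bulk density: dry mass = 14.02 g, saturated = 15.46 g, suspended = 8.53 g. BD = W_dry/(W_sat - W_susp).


BD = 14.02 / (15.46 - 8.53) = 14.02 / 6.93 = 2.023 g/cm^3

2.023


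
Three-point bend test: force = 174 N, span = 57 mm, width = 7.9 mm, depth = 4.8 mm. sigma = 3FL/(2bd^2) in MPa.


sigma = 3*174*57/(2*7.9*4.8^2) = 81.7 MPa

81.7


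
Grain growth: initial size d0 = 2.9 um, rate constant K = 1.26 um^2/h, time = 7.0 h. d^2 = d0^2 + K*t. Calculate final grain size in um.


d^2 = 2.9^2 + 1.26*7.0 = 17.23
d = sqrt(17.23) = 4.15 um

4.15


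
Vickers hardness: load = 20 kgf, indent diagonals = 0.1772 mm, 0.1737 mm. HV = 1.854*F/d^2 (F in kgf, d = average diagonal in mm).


d_avg = (0.1772+0.1737)/2 = 0.17545 mm
HV = 1.854*20/0.17545^2 = 1205

1205


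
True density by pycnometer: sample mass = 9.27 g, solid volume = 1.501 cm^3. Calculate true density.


TD = 9.27 / 1.501 = 6.176 g/cm^3

6.176


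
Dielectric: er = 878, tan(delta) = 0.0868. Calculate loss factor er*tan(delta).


Loss = 878 * 0.0868 = 76.21

76.21


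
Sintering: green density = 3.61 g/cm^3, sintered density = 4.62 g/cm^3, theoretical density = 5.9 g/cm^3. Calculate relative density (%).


Relative = 4.62 / 5.9 * 100 = 78.3%

78.3


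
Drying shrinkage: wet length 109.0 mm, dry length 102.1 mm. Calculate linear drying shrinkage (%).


DS = (109.0 - 102.1) / 109.0 * 100 = 6.33%

6.33


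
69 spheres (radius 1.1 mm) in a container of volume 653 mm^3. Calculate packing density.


V_sphere = 4/3*pi*1.1^3 = 5.5753 mm^3
Total V = 69*5.5753 = 384.6957 mm^3
PD = 384.6957 / 653 = 0.589

0.589


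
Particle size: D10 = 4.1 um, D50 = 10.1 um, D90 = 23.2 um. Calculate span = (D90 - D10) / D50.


Span = (23.2 - 4.1) / 10.1 = 19.1 / 10.1 = 1.891

1.891


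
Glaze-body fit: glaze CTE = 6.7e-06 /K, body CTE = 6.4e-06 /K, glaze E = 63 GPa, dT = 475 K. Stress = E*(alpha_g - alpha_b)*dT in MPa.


Stress = 63*1000*(6.7e-06 - 6.4e-06)*475 = 9.0 MPa

9.0


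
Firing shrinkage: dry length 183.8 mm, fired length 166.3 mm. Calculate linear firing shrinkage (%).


FS = (183.8 - 166.3) / 183.8 * 100 = 9.52%

9.52


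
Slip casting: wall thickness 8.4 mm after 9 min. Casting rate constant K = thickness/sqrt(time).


K = 8.4 / sqrt(9) = 8.4 / 3.0 = 2.8 mm/min^0.5

2.8


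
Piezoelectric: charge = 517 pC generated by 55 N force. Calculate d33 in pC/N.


d33 = 517 / 55 = 9.4 pC/N

9.4


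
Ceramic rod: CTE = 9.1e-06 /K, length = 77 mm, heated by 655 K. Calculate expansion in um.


dL = 9.1e-06 * 77 * 655 * 1000 = 458.959 um

458.959


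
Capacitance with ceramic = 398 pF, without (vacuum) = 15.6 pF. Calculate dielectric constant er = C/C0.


er = 398 / 15.6 = 25.51

25.51


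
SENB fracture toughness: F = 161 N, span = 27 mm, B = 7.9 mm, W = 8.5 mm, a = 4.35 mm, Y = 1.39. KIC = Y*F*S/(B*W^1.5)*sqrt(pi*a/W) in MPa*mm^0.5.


KIC = 1.39*161*27/(7.9*8.5^1.5)*sqrt(pi*4.35/8.5) = 39.13

39.13


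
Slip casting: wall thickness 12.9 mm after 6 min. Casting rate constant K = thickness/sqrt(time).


K = 12.9 / sqrt(6) = 12.9 / 2.4495 = 5.266 mm/min^0.5

5.266


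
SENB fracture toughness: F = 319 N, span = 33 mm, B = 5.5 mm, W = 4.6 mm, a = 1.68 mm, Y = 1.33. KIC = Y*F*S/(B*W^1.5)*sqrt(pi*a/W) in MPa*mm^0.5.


KIC = 1.33*319*33/(5.5*4.6^1.5)*sqrt(pi*1.68/4.6) = 276.38

276.38


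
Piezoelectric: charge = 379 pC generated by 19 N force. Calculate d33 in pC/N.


d33 = 379 / 19 = 19.9 pC/N

19.9


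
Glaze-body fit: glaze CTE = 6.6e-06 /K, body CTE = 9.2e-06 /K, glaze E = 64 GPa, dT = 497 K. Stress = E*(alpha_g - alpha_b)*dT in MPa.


Stress = 64*1000*(6.6e-06 - 9.2e-06)*497 = -82.7 MPa

-82.7


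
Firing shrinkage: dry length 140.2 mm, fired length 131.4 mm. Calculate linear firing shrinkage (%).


FS = (140.2 - 131.4) / 140.2 * 100 = 6.28%

6.28


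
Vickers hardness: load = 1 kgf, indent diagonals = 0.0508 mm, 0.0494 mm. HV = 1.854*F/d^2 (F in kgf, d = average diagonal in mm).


d_avg = (0.0508+0.0494)/2 = 0.0501 mm
HV = 1.854*1/0.0501^2 = 739

739


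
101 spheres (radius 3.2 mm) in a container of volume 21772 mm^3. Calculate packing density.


V_sphere = 4/3*pi*3.2^3 = 137.2583 mm^3
Total V = 101*137.2583 = 13863.0883 mm^3
PD = 13863.0883 / 21772 = 0.637

0.637


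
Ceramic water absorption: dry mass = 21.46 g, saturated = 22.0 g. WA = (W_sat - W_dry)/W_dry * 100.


WA = (22.0 - 21.46) / 21.46 * 100 = 2.52%

2.52


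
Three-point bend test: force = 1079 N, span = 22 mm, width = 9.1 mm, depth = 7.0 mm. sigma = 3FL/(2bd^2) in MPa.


sigma = 3*1079*22/(2*9.1*7.0^2) = 79.9 MPa

79.9


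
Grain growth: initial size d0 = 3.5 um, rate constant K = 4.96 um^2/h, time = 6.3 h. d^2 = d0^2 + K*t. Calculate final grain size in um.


d^2 = 3.5^2 + 4.96*6.3 = 43.498
d = sqrt(43.498) = 6.6 um

6.6


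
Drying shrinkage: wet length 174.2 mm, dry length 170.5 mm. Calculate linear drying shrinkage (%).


DS = (174.2 - 170.5) / 174.2 * 100 = 2.12%

2.12


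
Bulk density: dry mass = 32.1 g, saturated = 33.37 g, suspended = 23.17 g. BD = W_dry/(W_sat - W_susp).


BD = 32.1 / (33.37 - 23.17) = 32.1 / 10.2 = 3.147 g/cm^3

3.147


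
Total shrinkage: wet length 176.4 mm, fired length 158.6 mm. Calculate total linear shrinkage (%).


TS = (176.4 - 158.6) / 176.4 * 100 = 10.09%

10.09


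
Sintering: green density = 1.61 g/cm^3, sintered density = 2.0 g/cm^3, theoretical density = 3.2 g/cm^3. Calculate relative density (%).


Relative = 2.0 / 3.2 * 100 = 62.5%

62.5


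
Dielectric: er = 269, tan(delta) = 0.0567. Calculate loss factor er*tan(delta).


Loss = 269 * 0.0567 = 15.252

15.252


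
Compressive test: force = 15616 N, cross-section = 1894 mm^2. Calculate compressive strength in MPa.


CS = 15616 / 1894 = 8.2 MPa

8.2


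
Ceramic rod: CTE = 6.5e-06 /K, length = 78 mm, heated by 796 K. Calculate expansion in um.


dL = 6.5e-06 * 78 * 796 * 1000 = 403.572 um

403.572


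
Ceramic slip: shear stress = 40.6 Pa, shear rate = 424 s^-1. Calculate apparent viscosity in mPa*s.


eta = tau/gamma * 1000 = 40.6/424 * 1000 = 95.8 mPa*s

95.8


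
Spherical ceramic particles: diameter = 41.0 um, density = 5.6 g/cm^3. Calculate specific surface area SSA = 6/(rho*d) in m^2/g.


SSA = 6 / (5.6 * 41.0) = 0.026 m^2/g

0.026


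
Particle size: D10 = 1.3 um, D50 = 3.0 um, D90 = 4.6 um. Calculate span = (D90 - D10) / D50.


Span = (4.6 - 1.3) / 3.0 = 3.3 / 3.0 = 1.1

1.1


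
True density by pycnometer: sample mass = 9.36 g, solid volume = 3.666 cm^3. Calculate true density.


TD = 9.36 / 3.666 = 2.553 g/cm^3

2.553


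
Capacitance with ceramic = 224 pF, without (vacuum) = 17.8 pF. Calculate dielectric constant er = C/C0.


er = 224 / 17.8 = 12.58

12.58


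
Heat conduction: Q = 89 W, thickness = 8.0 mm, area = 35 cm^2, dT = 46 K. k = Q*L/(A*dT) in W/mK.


k = 89*8.0/1000/(35/10000*46) = 4.42 W/mK

4.42


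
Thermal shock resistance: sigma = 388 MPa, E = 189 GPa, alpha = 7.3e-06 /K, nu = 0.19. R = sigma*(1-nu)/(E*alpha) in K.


R = 388*(1-0.19)/(189*1000*7.3e-06) = 228 K

228


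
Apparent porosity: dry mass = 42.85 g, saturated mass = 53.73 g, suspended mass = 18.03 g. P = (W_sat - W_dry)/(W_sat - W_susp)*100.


P = (53.73 - 42.85) / (53.73 - 18.03) * 100 = 10.88 / 35.7 * 100 = 30.5%

30.5


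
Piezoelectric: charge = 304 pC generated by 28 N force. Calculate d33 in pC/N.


d33 = 304 / 28 = 10.9 pC/N

10.9


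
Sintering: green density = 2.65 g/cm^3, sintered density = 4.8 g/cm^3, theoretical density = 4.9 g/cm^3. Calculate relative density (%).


Relative = 4.8 / 4.9 * 100 = 98.0%

98.0


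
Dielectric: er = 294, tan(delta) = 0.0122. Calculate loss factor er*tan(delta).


Loss = 294 * 0.0122 = 3.587

3.587


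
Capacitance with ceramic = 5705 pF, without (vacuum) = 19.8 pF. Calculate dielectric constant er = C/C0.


er = 5705 / 19.8 = 288.13

288.13


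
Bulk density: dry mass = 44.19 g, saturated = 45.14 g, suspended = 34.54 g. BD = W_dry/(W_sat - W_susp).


BD = 44.19 / (45.14 - 34.54) = 44.19 / 10.6 = 4.169 g/cm^3

4.169


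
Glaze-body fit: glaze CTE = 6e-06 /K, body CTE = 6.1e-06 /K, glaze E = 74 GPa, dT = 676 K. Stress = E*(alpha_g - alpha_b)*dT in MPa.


Stress = 74*1000*(6e-06 - 6.1e-06)*676 = -5.0 MPa

-5.0


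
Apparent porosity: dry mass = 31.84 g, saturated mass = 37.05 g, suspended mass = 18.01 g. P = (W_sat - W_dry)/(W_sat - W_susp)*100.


P = (37.05 - 31.84) / (37.05 - 18.01) * 100 = 5.21 / 19.04 * 100 = 27.4%

27.4


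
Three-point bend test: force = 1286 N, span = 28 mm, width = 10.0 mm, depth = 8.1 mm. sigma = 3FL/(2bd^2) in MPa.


sigma = 3*1286*28/(2*10.0*8.1^2) = 82.3 MPa

82.3


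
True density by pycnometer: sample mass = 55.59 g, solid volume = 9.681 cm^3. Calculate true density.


TD = 55.59 / 9.681 = 5.742 g/cm^3

5.742


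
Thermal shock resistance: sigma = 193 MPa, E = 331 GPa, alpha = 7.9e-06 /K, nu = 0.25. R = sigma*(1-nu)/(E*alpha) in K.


R = 193*(1-0.25)/(331*1000*7.9e-06) = 55 K

55


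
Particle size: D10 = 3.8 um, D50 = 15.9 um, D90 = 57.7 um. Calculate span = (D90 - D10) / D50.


Span = (57.7 - 3.8) / 15.9 = 53.9 / 15.9 = 3.39

3.39


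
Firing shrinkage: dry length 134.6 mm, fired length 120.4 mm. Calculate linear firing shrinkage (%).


FS = (134.6 - 120.4) / 134.6 * 100 = 10.55%

10.55


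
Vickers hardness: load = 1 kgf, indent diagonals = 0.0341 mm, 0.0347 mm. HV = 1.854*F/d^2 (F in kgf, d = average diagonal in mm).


d_avg = (0.0341+0.0347)/2 = 0.0344 mm
HV = 1.854*1/0.0344^2 = 1567

1567


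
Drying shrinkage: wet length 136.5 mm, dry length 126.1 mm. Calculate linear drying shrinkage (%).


DS = (136.5 - 126.1) / 136.5 * 100 = 7.62%

7.62


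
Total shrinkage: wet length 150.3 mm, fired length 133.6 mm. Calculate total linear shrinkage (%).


TS = (150.3 - 133.6) / 150.3 * 100 = 11.11%

11.11


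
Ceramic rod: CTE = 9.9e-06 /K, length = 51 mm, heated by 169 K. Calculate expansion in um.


dL = 9.9e-06 * 51 * 169 * 1000 = 85.328 um

85.328


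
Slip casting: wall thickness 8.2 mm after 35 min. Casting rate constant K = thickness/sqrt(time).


K = 8.2 / sqrt(35) = 8.2 / 5.9161 = 1.386 mm/min^0.5

1.386


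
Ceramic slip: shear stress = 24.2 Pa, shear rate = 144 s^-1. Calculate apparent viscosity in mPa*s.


eta = tau/gamma * 1000 = 24.2/144 * 1000 = 168.1 mPa*s

168.1


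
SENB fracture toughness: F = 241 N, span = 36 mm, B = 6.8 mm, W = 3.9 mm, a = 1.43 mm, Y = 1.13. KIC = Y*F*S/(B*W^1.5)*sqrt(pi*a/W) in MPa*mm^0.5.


KIC = 1.13*241*36/(6.8*3.9^1.5)*sqrt(pi*1.43/3.9) = 200.91

200.91


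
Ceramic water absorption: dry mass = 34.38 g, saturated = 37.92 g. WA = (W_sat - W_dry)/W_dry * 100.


WA = (37.92 - 34.38) / 34.38 * 100 = 10.3%

10.3


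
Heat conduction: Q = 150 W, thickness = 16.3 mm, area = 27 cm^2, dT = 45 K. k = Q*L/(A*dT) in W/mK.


k = 150*16.3/1000/(27/10000*45) = 20.12 W/mK

20.12


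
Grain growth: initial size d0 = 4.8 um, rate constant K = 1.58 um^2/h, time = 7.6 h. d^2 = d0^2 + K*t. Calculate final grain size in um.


d^2 = 4.8^2 + 1.58*7.6 = 35.048
d = sqrt(35.048) = 5.92 um

5.92


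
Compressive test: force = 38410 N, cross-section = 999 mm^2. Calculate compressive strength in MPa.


CS = 38410 / 999 = 38.4 MPa

38.4


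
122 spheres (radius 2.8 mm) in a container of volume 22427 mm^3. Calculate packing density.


V_sphere = 4/3*pi*2.8^3 = 91.9523 mm^3
Total V = 122*91.9523 = 11218.1806 mm^3
PD = 11218.1806 / 22427 = 0.5

0.5


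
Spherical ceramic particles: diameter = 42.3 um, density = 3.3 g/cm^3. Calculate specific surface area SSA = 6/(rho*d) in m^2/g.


SSA = 6 / (3.3 * 42.3) = 0.043 m^2/g

0.043


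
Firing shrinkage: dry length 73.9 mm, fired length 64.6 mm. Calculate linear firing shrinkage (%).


FS = (73.9 - 64.6) / 73.9 * 100 = 12.58%

12.58


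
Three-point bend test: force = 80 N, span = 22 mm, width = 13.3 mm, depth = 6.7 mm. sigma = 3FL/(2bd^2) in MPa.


sigma = 3*80*22/(2*13.3*6.7^2) = 4.4 MPa

4.4


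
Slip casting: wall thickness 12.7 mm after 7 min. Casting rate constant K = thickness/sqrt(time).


K = 12.7 / sqrt(7) = 12.7 / 2.6458 = 4.8 mm/min^0.5

4.8


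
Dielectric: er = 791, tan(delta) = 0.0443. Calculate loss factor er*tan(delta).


Loss = 791 * 0.0443 = 35.041

35.041


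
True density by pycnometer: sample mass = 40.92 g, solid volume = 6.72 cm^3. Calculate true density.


TD = 40.92 / 6.72 = 6.089 g/cm^3

6.089


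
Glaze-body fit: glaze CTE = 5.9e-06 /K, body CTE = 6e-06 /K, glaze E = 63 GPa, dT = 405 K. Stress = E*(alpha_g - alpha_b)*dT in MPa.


Stress = 63*1000*(5.9e-06 - 6e-06)*405 = -2.6 MPa

-2.6


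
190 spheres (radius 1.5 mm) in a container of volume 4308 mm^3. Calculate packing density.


V_sphere = 4/3*pi*1.5^3 = 14.1372 mm^3
Total V = 190*14.1372 = 2686.068 mm^3
PD = 2686.068 / 4308 = 0.624

0.624


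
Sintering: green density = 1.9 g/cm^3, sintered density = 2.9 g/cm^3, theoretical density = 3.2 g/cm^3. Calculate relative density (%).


Relative = 2.9 / 3.2 * 100 = 90.6%

90.6


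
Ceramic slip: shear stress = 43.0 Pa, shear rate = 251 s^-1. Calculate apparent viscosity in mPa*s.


eta = tau/gamma * 1000 = 43.0/251 * 1000 = 171.3 mPa*s

171.3


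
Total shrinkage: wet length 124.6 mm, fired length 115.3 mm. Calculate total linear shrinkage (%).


TS = (124.6 - 115.3) / 124.6 * 100 = 7.46%

7.46


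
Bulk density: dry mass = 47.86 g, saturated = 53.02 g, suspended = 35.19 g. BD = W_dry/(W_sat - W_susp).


BD = 47.86 / (53.02 - 35.19) = 47.86 / 17.83 = 2.684 g/cm^3

2.684


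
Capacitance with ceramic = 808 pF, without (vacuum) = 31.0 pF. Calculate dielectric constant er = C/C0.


er = 808 / 31.0 = 26.06

26.06


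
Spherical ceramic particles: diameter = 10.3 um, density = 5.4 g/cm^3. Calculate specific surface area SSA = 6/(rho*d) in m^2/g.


SSA = 6 / (5.4 * 10.3) = 0.108 m^2/g

0.108


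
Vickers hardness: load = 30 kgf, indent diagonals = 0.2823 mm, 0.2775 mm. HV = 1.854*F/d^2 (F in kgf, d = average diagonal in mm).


d_avg = (0.2823+0.2775)/2 = 0.2799 mm
HV = 1.854*30/0.2799^2 = 710

710


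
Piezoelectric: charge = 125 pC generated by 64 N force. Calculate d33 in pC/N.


d33 = 125 / 64 = 2.0 pC/N

2.0


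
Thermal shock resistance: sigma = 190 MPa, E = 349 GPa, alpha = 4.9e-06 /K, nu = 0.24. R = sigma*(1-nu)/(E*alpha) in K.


R = 190*(1-0.24)/(349*1000*4.9e-06) = 84 K

84


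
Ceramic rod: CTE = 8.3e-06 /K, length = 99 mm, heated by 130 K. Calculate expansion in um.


dL = 8.3e-06 * 99 * 130 * 1000 = 106.821 um

106.821


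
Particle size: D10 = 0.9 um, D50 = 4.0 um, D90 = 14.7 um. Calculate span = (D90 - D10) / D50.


Span = (14.7 - 0.9) / 4.0 = 13.8 / 4.0 = 3.45

3.45


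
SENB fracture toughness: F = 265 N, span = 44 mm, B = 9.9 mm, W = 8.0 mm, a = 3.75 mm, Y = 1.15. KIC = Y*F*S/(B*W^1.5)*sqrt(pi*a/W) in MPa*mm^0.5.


KIC = 1.15*265*44/(9.9*8.0^1.5)*sqrt(pi*3.75/8.0) = 72.64

72.64


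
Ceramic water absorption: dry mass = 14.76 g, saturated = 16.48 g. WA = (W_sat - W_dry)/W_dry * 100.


WA = (16.48 - 14.76) / 14.76 * 100 = 11.65%

11.65


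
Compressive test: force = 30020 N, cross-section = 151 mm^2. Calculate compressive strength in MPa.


CS = 30020 / 151 = 198.8 MPa

198.8


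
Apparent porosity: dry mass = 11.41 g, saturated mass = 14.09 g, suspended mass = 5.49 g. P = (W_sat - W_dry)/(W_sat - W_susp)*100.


P = (14.09 - 11.41) / (14.09 - 5.49) * 100 = 2.68 / 8.6 * 100 = 31.2%

31.2
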